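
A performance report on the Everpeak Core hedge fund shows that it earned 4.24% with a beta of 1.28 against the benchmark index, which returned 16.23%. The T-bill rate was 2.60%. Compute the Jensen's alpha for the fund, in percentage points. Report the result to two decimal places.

-15.81

CAPM expected return = Rf + β(Rm − Rf) = 2.60% + 1.28 × (16.23% − 2.60%) = 2.6 + 1.28 × 13.63 = 20.0464%
Jensen's α = Rp − E[R] = 4.24% − 20.0464% = -15.8064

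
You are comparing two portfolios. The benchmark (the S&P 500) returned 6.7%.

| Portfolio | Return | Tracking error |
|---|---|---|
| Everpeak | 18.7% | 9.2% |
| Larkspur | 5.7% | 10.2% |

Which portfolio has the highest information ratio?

Everpeak

Everpeak: IR = (18.7% − 6.7%) / 9.2% = 1.304
Larkspur: IR = (5.7% − 6.7%) / 10.2% = -0.098
Highest: Everpeak (1.304).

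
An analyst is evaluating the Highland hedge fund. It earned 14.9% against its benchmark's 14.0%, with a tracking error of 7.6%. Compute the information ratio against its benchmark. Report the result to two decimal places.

0.12

IR = (Rp − Rb) / TE = (14.9% − 14.0%) / 7.6% = 0.90% / 7.6% = 0.1184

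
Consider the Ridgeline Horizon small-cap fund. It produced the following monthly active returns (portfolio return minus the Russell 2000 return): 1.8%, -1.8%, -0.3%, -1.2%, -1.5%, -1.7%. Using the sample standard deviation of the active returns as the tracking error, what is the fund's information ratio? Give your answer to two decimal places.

-0.57

μ = (1.8 − 1.8 − 0.3 − 1.2 − 1.5 − 1.7) / 6 = -4.70 / 6 = -0.7833%
Sample std dev = √[9.4683 / 5] = 1.3761%
IR = μ / tracking error = -0.7833 / 1.3761 = -0.5692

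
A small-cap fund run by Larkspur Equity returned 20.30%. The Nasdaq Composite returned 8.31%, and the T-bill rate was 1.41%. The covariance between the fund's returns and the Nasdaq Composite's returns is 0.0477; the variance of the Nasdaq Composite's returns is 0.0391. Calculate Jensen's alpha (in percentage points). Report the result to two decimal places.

β = Cov / Var = 0.0477 / 0.0391 = 1.2199
E[R] = Rf + β(Rm − Rf) = 1.41% + 1.2199 × (8.31% − 1.41%) = 9.8273%
α = Rp − E[R] = 20.30% − 9.8273% = 10.4727

10.47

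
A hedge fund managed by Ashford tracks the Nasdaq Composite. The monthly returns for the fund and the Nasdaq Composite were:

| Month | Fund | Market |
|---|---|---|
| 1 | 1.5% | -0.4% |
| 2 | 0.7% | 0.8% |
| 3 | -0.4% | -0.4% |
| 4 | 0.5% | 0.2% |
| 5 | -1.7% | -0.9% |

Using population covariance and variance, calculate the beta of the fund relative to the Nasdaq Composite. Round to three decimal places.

r̄p = 0.1200%,  r̄m = -0.1400%
Cov = Σ(rp − r̄p)(rm − r̄m) / 5 = 0.3668
Var(rm) = Σ(rm − r̄m)² / 5 = 0.3424
β = Cov / Var = 0.3668 / 0.3424 = 1.0713

1.071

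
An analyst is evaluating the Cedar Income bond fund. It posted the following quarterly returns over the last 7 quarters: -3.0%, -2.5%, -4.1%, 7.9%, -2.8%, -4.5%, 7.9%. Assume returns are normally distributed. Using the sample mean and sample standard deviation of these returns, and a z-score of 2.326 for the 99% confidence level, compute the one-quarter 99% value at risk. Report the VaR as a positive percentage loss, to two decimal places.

r̄ = (-3 − 2.5 − 4.1 + 7.9 − 2.8 − 4.5 + 7.9) / 7 = -0.1571%
Σ(r − r̄)² = 184.7971; sample σ = √(184.7971/6) = 5.5497%
VaR = −(r̄ − z·σ) = −(-0.1571 − 2.326 × 5.5497) = −(-13.0657) = 13.0657%

13.07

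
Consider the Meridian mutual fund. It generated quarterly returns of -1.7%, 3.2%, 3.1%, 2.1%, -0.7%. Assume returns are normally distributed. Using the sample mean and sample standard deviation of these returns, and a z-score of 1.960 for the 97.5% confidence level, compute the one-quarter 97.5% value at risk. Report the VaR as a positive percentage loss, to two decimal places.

Mean return r̄ = 6.00 / 5 = 1.2000%
Σ(r − r̄)² = (-1.7 − 1.2000)² + (3.2 − 1.2000)² + … = 20.4400
σ = √[20.4400 / 4] = 2.2605%
VaR = −(r̄ − z·σ) = −(1.2000 − 1.960 × 2.2605) = −(-3.2306) = 3.2306%

3.23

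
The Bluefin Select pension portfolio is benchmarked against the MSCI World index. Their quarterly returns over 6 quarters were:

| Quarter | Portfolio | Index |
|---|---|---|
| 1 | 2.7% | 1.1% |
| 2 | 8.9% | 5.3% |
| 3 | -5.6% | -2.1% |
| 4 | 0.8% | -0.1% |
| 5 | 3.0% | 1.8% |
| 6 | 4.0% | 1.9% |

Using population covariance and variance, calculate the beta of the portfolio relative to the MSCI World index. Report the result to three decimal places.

r̄p = 2.3000%,  r̄m = 1.3167%
Cov = Σ(rp − r̄p)(rm − r̄m) / 6 = 9.4417
Var(rm) = Σ(rm − r̄m)² / 6 = 5.0281
β = Cov / Var = 9.4417 / 5.0281 = 1.8778

1.878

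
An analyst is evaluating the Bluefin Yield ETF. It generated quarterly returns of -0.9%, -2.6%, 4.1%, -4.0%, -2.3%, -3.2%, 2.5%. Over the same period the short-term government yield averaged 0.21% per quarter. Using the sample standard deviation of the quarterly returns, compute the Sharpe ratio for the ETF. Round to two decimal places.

μ = (-0.9 − 2.6 + 4.1 − 4 − 2.3 − 3.2 + 2.5) / 7 = -0.9143%
Sample std dev = √[56.3086 / 6] = 3.0635%
Sharpe = (μ − rf) / σ = (-0.9143 − 0.21) / 3.0635 = -1.1243 / 3.0635 = -0.3670

-0.37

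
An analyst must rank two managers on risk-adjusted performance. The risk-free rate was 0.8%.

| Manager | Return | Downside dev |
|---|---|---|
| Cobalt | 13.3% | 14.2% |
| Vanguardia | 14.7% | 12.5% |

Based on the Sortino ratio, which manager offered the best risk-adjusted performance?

Cobalt: Sortino ratio = (13.3% − 0.8%) / 14.2% = 0.880
Vanguardia: Sortino ratio = (14.7% − 0.8%) / 12.5% = 1.112
Highest: Vanguardia (1.112).

Vanguardia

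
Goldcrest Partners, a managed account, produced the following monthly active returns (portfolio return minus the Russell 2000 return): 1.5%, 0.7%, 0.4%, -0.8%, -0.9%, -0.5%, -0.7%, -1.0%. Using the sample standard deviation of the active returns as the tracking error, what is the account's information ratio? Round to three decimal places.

r̄ = (1.5 + 0.7 + 0.4 − 0.8 − 0.9 − 0.5 − 0.7 − 1) / 8 = -0.1625%
Sample σ = √[Σ(r − r̄)² / 7] = √[5.8788 / 7] = √0.8398 = 0.9164%
IR = r̄ / tracking error = -0.1625 / 0.9164 = -0.1773

-0.177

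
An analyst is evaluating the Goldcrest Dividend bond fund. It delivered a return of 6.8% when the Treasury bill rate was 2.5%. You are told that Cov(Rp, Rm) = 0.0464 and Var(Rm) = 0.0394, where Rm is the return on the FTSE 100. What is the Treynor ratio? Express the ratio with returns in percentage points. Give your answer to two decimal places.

β = Cov / Var = 0.0464 / 0.0394 = 1.1777
Treynor = (Rp − Rf) / β = (6.8% − 2.5%) / 1.1777 = 4.30 / 1.1777 = 3.6512

3.65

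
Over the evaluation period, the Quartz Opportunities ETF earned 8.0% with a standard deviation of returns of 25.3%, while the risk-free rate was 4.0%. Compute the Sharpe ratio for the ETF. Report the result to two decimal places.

0.16

Sharpe = (Rp − Rf) / σp = (8.0% − 4.0%) / 25.3% = 4.00% / 25.3% = 0.1581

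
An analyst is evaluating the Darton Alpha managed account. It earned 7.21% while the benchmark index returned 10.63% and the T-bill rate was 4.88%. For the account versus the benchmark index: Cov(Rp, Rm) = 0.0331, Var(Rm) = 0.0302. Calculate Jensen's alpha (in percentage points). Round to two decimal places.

-3.97

β = Cov / Var = 0.0331 / 0.0302 = 1.0960
E[R] = Rf + β(Rm − Rf) = 4.88% + 1.0960 × (10.63% − 4.88%) = 11.1820%
α = Rp − E[R] = 7.21% − 11.1820% = -3.9720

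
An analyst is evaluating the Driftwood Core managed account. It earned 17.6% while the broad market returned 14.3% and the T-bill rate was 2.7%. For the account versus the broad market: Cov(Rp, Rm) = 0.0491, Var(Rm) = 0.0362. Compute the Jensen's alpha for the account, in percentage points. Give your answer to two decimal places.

-0.83

β = Cov / Var = 0.0491 / 0.0362 = 1.3564
E[R] = Rf + β(Rm − Rf) = 2.7% + 1.3564 × (14.3% − 2.7%) = 18.4342%
α = Rp − E[R] = 17.6% − 18.4342% = -0.8342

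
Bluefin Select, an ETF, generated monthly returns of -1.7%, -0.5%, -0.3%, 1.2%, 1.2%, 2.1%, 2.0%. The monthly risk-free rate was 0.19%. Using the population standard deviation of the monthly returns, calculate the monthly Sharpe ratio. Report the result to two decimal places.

0.29

μ = (-1.7 − 0.5 − 0.3 + 1.2 + 1.2 + 2.1 + 2) / 7 = 0.5714%
Σ(r − μ)² = (-1.7 − 0.5714)² + (-0.5 − 0.5714)² + … = 12.2343
σ = √[12.2343 / 7] = 1.3220%
Sharpe = (μ − rf) / σ = (0.5714 − 0.19) / 1.3220 = 0.3814 / 1.3220 = 0.2885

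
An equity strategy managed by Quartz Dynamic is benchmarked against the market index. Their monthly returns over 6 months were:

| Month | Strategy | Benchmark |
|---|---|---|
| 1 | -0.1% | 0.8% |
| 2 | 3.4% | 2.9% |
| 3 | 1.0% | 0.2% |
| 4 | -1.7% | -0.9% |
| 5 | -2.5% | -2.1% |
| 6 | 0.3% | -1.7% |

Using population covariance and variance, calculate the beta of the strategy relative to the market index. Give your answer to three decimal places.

r̄p = 0.0667%,  r̄m = -0.1333%
Cov = Σ(rp − r̄p)(rm − r̄m) / 6 = 2.7172
Var(rm) = Σ(rm − r̄m)² / 6 = 2.8489
β = Cov / Var = 2.7172 / 2.8489 = 0.9538

0.954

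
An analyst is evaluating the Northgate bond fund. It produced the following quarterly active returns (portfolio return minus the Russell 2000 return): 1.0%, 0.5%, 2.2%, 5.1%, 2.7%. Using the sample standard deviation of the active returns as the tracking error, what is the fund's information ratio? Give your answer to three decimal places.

μ = (1 + 0.5 + 2.2 + 5.1 + 2.7) / 5 = 2.3000%
Sample std dev = √[12.9400 / 4] = 1.7986%
IR = μ / tracking error = 2.3000 / 1.7986 = 1.2788

1.279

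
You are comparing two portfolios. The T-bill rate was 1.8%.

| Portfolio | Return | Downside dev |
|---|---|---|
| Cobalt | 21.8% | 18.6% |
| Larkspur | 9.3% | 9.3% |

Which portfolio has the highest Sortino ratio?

Cobalt: Sortino ratio = (21.8% − 1.8%) / 18.6% = 1.075
Larkspur: Sortino ratio = (9.3% − 1.8%) / 9.3% = 0.806
Highest: Cobalt (1.075).

Cobalt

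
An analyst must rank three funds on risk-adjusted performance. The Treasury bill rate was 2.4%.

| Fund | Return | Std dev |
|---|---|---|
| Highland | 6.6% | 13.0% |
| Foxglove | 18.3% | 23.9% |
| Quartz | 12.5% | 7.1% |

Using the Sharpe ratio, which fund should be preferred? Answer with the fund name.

Highland: Sharpe ratio = (6.6% − 2.4%) / 13.0% = 0.323
Foxglove: Sharpe ratio = (18.3% − 2.4%) / 23.9% = 0.665
Quartz: Sharpe ratio = (12.5% − 2.4%) / 7.1% = 1.423
Highest: Quartz (1.423).

Quartz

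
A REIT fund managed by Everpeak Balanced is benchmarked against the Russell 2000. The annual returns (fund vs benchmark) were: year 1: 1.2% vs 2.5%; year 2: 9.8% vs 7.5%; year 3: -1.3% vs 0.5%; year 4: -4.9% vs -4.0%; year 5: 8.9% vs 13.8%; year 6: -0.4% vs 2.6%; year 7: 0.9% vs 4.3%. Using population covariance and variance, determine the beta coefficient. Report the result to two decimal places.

r̄p = 2.0286%,  r̄m = 3.8857%
Cov = Σ(rp − r̄p)(rm − r̄m) / 7 = 23.7033
Var(rm) = Σ(rm − r̄m)² / 7 = 26.9641
β = Cov / Var = 23.7033 / 26.9641 = 0.8791

0.88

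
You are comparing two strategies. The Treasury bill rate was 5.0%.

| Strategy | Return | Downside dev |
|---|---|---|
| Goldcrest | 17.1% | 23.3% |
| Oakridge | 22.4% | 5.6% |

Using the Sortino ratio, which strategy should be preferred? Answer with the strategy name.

Oakridge

Goldcrest: Sortino ratio = (17.1% − 5.0%) / 23.3% = 0.519
Oakridge: Sortino ratio = (22.4% − 5.0%) / 5.6% = 3.107
Highest: Oakridge (3.107).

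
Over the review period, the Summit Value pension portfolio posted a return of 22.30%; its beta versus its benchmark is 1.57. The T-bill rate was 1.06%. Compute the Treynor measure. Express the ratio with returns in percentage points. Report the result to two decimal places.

13.53

Treynor = (Rp − Rf) / β = (22.30% − 1.06%) / 1.57 = 21.24 / 1.57 = 13.5287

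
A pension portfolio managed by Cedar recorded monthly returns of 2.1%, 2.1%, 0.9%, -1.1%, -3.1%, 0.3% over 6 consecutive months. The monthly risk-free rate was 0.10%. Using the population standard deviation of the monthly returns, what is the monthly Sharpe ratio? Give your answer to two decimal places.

r̄ = (2.1 + 2.1 + 0.9 − 1.1 − 3.1 + 0.3) / 6 = 0.2000%
Σ(r − r̄)² = (2.1 − 0.2000)² + (2.1 − 0.2000)² + (0.9 − 0.2000)² + … = 20.3000
σ = √[20.3000 / 6] = 1.8394%
Sharpe = (r̄ − rf) / σ = (0.2000 − 0.1) / 1.8394 = 0.1000 / 1.8394 = 0.0544

0.05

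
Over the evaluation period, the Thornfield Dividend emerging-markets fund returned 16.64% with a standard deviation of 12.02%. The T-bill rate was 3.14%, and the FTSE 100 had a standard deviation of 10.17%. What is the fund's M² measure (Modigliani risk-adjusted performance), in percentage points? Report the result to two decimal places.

14.56

Sharpe = (Rp − Rf) / σp = (16.64% − 3.14%) / 12.02% = 1.1231
M² = Rf + Sharpe × σm = 3.14% + 1.1231 × 10.17% = 14.5619%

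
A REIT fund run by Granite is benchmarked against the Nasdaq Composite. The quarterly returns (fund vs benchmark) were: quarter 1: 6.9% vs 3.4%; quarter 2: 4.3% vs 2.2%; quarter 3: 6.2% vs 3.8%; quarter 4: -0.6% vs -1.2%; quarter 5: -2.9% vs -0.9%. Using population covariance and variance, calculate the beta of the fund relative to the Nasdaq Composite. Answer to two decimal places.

1.76

r̄p = 2.7800%,  r̄m = 1.4600%
Cov = Σ(rp − r̄p)(rm − r̄m) / 5 = 7.9032
Var(rm) = Σ(rm − r̄m)² / 5 = 4.4864
β = Cov / Var = 7.9032 / 4.4864 = 1.7616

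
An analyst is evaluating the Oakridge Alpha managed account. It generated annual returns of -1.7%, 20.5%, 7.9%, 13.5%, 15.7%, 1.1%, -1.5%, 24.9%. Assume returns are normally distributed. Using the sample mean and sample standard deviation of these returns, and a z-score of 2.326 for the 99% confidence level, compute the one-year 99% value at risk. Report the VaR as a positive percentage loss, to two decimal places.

13.70

r̄ = (-1.7 + 20.5 + 7.9 + 13.5 + 15.7 + 1.1 − 1.5 + 24.9) / 8 = 10.0500%
Σ(r − r̄)² = (-1.7 − 10.0500)² + (20.5 − 10.0500)² + … = 729.7400
σ = √[729.7400 / 7] = 10.2102%
VaR = −(r̄ − z·σ) = −(10.0500 − 2.326 × 10.2102) = −(-13.6989) = 13.6989%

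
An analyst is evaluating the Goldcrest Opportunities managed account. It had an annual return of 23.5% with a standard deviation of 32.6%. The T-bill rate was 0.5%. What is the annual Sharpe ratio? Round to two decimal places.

0.71

Sharpe = (Rp − Rf) / σp = (23.5% − 0.5%) / 32.6% = 23.00% / 32.6% = 0.7055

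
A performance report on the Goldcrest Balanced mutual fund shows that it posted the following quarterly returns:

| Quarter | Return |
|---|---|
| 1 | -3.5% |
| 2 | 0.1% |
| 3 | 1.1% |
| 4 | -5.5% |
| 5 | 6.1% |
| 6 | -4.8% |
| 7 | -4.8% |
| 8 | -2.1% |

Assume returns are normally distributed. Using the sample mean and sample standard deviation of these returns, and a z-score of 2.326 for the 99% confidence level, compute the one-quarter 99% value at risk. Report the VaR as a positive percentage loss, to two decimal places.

10.85

μ = (-3.5 + 0.1 + 1.1 − 5.5 + 6.1 − 4.8 − 4.8 − 2.1) / 8 = -1.6750%
Σ(r − μ)² = (-3.5 − (-1.6750))² + (0.1 − (-1.6750))² + (1.1 − (-1.6750))² + … = 108.9750
sample σ = √(108.9750 / 7) = √15.5679 = 3.9456%
VaR = −(μ − z·σ) = −(-1.6750 − 2.326 × 3.9456) = −(-10.8525) = 10.8525%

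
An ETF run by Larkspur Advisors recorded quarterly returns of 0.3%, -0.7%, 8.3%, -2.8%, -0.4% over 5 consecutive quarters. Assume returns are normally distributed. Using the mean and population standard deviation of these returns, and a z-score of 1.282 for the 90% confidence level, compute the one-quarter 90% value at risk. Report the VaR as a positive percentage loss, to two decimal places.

r̄ = (0.3 − 0.7 + 8.3 − 2.8 − 0.4) / 5 = 0.9400%
Σ(r − r̄)² = (0.3 − 0.9400)² + (-0.7 − 0.9400)² + (8.3 − 0.9400)² + … = 73.0520
population σ = √(73.0520 / 5) = √14.6104 = 3.8224%
VaR = −(r̄ − z·σ) = −(0.9400 − 1.282 × 3.8224) = −(-3.9603) = 3.9603%

3.96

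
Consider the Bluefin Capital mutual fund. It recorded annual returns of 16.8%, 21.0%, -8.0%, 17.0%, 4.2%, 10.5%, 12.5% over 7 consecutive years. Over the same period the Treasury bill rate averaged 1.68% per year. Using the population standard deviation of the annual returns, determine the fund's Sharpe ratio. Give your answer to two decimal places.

0.98

r̄ = (16.8 + 21 − 8 + 17 + 4.2 + 10.5 + 12.5) / 7 = 74.00 / 7 = 10.5714%
Σ(r − r̄)² = 578.0943; population σ = √(578.0943/7) = 9.0876%
Sharpe = (r̄ − rf) / σ = (10.5714 − 1.68) / 9.0876 = 8.8914 / 9.0876 = 0.9784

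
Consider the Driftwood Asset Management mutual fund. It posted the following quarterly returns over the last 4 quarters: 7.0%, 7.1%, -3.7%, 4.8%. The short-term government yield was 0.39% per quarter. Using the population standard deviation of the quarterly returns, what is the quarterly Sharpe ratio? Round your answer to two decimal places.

0.77

r̄ = (7 + 7.1 − 3.7 + 4.8) / 4 = 3.8000%
Σ(r − r̄)² = (7 − 3.8000)² + (7.1 − 3.8000)² + … = 78.3800
population σ = √(78.3800 / 4) = √19.5950 = 4.4266%
Sharpe = (r̄ − rf) / σ = (3.8000 − 0.39) / 4.4266 = 3.4100 / 4.4266 = 0.7703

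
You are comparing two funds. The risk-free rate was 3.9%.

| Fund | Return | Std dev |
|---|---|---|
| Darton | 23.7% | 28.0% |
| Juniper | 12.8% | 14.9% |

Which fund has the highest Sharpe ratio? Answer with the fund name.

Darton: Sharpe ratio = (23.7% − 3.9%) / 28.0% = 0.707
Juniper: Sharpe ratio = (12.8% − 3.9%) / 14.9% = 0.597
Highest: Darton (0.707).

Darton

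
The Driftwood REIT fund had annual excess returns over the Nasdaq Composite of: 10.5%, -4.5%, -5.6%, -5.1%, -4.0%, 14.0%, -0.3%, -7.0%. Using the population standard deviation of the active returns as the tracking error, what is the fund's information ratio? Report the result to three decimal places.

r̄ = (10.5 − 4.5 − 5.6 − 5.1 − 4 + 14 − 0.3 − 7) / 8 = -0.2500%
Σ(r − r̄)² = (10.5 − (-0.2500))² + (-4.5 − (-0.2500))² + … = 448.4600
σ = √[448.4600 / 8] = 7.4872%
IR = r̄ / tracking error = -0.2500 / 7.4872 = -0.0334

-0.033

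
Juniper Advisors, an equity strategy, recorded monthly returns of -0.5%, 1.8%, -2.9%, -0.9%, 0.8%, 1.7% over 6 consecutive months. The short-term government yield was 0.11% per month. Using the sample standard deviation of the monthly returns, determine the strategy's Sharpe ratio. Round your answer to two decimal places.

-0.06

Mean return μ = 0.00 / 6 = 0.0000%
Sample σ = √[Σ(r − μ)² / 5] = √[16.2400 / 5] = √3.2480 = 1.8022%
Sharpe = (μ − rf) / σ = (0.0000 − 0.11) / 1.8022 = -0.1100 / 1.8022 = -0.0610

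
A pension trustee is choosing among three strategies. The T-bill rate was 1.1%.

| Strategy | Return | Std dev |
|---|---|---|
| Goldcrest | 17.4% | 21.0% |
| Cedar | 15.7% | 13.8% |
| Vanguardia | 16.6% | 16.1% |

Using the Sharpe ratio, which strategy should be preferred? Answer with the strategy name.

Goldcrest: Sharpe ratio = (17.4% − 1.1%) / 21.0% = 0.776
Cedar: Sharpe ratio = (15.7% − 1.1%) / 13.8% = 1.058
Vanguardia: Sharpe ratio = (16.6% − 1.1%) / 16.1% = 0.963
Highest: Cedar (1.058).

Cedar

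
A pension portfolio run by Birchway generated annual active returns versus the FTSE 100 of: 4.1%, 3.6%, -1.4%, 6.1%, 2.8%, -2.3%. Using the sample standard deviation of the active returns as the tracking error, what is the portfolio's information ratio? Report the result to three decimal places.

0.652

μ = (4.1 + 3.6 − 1.4 + 6.1 + 2.8 − 2.3) / 6 = 2.1500%
Sample std dev = √[54.3350 / 5] = 3.2965%
IR = μ / tracking error = 2.1500 / 3.2965 = 0.6522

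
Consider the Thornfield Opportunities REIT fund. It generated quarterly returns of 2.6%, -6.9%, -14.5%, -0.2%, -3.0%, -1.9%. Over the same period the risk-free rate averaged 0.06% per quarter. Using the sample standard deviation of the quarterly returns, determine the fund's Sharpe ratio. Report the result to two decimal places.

-0.67

r̄ = (2.6 − 6.9 − 14.5 − 0.2 − 3 − 1.9) / 6 = -3.9833%
Σ(r − r̄)² = 182.0683; sample σ = √(182.0683/5) = 6.0344%
Sharpe = (r̄ − rf) / σ = (-3.9833 − 0.06) / 6.0344 = -4.0433 / 6.0344 = -0.6700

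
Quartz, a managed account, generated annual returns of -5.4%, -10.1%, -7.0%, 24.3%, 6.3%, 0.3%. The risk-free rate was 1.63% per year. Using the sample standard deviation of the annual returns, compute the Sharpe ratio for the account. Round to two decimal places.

Mean return r̄ = 8.40 / 6 = 1.4000%
Σ(r − r̄)² = 798.6800; sample σ = √(798.6800/5) = 12.6387%
Sharpe = (r̄ − rf) / σ = (1.4000 − 1.63) / 12.6387 = -0.2300 / 12.6387 = -0.0182

-0.02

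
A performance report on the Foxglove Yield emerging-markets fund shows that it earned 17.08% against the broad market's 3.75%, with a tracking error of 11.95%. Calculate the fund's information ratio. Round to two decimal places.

1.12

IR = (Rp − Rb) / TE = (17.08% − 3.75%) / 11.95% = 13.33% / 11.95% = 1.1155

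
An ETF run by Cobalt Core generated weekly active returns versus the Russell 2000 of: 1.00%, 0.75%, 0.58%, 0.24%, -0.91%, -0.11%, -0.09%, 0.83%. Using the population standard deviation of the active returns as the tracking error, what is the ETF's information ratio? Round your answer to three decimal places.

Mean return r̄ = 2.290 / 8 = 0.2863%
Σ(r − r̄)² = 2.8382; population σ = √(2.8382/8) = 0.5956%
IR = r̄ / tracking error = 0.2863 / 0.5956 = 0.4807

0.481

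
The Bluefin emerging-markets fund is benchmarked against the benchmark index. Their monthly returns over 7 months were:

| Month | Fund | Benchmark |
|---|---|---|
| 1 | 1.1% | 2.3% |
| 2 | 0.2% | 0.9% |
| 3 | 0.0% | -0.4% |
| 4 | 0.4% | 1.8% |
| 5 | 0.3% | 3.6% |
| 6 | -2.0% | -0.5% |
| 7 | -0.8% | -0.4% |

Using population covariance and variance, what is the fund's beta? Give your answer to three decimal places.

r̄p = -0.1143%,  r̄m = 1.0429%
Cov = Σ(rp − r̄p)(rm − r̄m) / 7 = 0.9520
Var(rm) = Σ(rm − r̄m)² / 7 = 2.1796
β = Cov / Var = 0.9520 / 2.1796 = 0.4368

0.437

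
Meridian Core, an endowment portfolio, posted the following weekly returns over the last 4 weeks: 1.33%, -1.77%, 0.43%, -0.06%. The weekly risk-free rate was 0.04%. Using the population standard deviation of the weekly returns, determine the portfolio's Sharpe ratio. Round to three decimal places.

-0.051

r̄ = (1.33 − 1.77 + 0.43 − 0.06) / 4 = -0.070 / 4 = -0.0175%
Σ(r − r̄)² = (1.33 − (-0.0175))² + (-1.77 − (-0.0175))² + (0.43 − (-0.0175))² + … = 5.0891
σ = √[5.0891 / 4] = 1.1280%
Sharpe = (r̄ − rf) / σ = (-0.0175 − 0.04) / 1.1280 = -0.0575 / 1.1280 = -0.0510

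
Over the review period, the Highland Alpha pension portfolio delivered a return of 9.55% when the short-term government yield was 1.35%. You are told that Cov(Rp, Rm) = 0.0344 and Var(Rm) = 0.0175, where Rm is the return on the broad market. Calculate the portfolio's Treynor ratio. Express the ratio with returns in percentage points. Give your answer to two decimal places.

β = Cov / Var = 0.0344 / 0.0175 = 1.9657
Treynor = (Rp − Rf) / β = (9.55% − 1.35%) / 1.9657 = 8.20 / 1.9657 = 4.1715

4.17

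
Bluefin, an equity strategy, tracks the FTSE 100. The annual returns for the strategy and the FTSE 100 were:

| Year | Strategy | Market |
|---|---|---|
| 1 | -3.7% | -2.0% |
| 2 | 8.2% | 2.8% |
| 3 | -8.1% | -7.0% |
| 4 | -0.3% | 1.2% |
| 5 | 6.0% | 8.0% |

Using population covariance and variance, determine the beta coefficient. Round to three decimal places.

1.072

r̄p = 0.4200%,  r̄m = 0.6000%
Cov = Σ(rp − r̄p)(rm − r̄m) / 5 = 26.6880
Var(rm) = Σ(rm − r̄m)² / 5 = 24.8960
β = Cov / Var = 26.6880 / 24.8960 = 1.0720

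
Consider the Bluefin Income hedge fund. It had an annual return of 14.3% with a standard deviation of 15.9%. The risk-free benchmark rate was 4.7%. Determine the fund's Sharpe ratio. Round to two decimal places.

0.60

Sharpe = (Rp − Rf) / σp = (14.3% − 4.7%) / 15.9% = 9.60% / 15.9% = 0.6038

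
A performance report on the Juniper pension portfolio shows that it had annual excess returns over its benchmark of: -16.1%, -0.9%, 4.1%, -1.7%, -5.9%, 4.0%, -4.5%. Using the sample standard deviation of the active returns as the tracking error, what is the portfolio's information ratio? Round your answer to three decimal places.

Mean return r̄ = -21.00 / 7 = -3.0000%
Sample std dev = √[287.7800 / 6] = 6.9256%
IR = r̄ / tracking error = -3.0000 / 6.9256 = -0.4332

-0.433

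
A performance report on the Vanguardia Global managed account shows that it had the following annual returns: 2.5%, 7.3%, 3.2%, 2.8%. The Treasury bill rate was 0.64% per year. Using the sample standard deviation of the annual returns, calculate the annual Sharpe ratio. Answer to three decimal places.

1.470

r̄ = (2.5 + 7.3 + 3.2 + 2.8) / 4 = 15.80 / 4 = 3.9500%
Sample σ = √[Σ(r − r̄)² / 3] = √[15.2100 / 3] = √5.0700 = 2.2517%
Sharpe = (r̄ − rf) / σ = (3.9500 − 0.64) / 2.2517 = 3.3100 / 2.2517 = 1.4700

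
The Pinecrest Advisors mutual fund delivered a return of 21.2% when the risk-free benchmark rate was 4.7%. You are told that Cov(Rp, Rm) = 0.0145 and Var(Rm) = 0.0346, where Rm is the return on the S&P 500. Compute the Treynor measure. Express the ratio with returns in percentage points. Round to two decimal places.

β = Cov / Var = 0.0145 / 0.0346 = 0.4191
Treynor = (Rp − Rf) / β = (21.2% − 4.7%) / 0.4191 = 16.50 / 0.4191 = 39.3701

39.37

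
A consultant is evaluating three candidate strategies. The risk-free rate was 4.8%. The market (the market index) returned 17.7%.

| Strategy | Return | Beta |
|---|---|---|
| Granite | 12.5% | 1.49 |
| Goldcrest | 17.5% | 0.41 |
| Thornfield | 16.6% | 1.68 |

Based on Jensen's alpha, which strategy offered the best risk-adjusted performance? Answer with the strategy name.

Granite: α = 12.5% − [4.8% + 1.49 × (17.7% − 4.8%)] = -11.521
Goldcrest: α = 17.5% − [4.8% + 0.41 × (17.7% − 4.8%)] = 7.411
Thornfield: α = 16.6% − [4.8% + 1.68 × (17.7% − 4.8%)] = -9.872
Highest: Goldcrest (7.411).

Goldcrest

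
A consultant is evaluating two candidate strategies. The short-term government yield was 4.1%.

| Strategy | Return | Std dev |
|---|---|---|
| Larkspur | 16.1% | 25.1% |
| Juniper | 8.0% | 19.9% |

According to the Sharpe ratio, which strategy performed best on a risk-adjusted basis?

Larkspur

Larkspur: Sharpe ratio = (16.1% − 4.1%) / 25.1% = 0.478
Juniper: Sharpe ratio = (8.0% − 4.1%) / 19.9% = 0.196
Highest: Larkspur (0.478).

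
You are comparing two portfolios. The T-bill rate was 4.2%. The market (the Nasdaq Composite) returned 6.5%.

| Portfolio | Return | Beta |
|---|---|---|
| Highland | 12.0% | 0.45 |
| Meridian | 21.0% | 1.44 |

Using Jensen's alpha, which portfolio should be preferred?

Meridian

Highland: α = 12.0% − [4.2% + 0.45 × (6.5% − 4.2%)] = 6.765
Meridian: α = 21.0% − [4.2% + 1.44 × (6.5% − 4.2%)] = 13.488
Highest: Meridian (13.488).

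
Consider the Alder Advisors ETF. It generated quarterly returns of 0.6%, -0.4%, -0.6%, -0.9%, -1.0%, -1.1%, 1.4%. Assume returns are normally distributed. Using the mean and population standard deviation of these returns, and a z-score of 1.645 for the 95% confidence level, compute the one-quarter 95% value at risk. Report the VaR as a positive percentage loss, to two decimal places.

1.72

r̄ = (0.6 − 0.4 − 0.6 − 0.9 − 1 − 1.1 + 1.4) / 7 = -0.2857%
Population std dev = √[5.2886 / 7] = 0.8692%
VaR = −(r̄ − z·σ) = −(-0.2857 − 1.645 × 0.8692) = −(-1.7155) = 1.7155%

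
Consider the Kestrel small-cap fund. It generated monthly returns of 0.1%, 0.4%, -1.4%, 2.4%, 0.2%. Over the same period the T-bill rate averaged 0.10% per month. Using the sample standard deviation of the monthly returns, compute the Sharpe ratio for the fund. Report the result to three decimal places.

0.177

Mean return μ = 1.70 / 5 = 0.3400%
Σ(r − μ)² = 7.3520; sample σ = √(7.3520/4) = 1.3557%
Sharpe = (μ − rf) / σ = (0.3400 − 0.1) / 1.3557 = 0.2400 / 1.3557 = 0.1770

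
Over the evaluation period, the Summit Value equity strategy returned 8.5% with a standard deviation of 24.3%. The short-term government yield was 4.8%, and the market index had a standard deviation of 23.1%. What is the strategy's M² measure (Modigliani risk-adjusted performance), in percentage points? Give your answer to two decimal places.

Sharpe = (Rp − Rf) / σp = (8.5% − 4.8%) / 24.3% = 0.1523
M² = Rf + Sharpe × σm = 4.8% + 0.1523 × 23.1% = 8.3181%

8.32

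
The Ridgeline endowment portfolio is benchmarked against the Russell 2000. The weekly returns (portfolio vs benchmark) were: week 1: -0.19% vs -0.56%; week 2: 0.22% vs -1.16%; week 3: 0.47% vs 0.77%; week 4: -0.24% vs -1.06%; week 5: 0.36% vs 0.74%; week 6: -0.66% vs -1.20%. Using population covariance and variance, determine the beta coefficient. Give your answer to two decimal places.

0.35

r̄p = -0.0067%,  r̄m = -0.4117%
Cov = Σ(rp − r̄p)(rm − r̄m) / 6 = 0.2516
Var(rm) = Σ(rm − r̄m)² / 6 = 0.7244
β = Cov / Var = 0.2516 / 0.7244 = 0.3473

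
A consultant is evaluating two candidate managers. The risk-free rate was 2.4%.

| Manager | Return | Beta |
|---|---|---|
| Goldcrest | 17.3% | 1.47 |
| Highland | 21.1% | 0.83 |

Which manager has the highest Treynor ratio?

Highland

Goldcrest: Treynor = (17.3% − 2.4%) / 1.47 = 10.136
Highland: Treynor = (21.1% − 2.4%) / 0.83 = 22.530
Highest: Highland (22.530).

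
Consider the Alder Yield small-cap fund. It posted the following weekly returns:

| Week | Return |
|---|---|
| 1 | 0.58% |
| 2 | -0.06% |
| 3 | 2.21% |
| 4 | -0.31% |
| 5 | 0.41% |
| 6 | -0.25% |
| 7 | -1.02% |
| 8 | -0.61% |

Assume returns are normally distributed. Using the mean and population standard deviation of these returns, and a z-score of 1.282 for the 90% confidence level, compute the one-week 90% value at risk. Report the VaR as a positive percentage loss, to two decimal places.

r̄ = (0.58 − 0.06 + 2.21 − 0.31 + 0.41 − 0.25 − 1.02 − 0.61) / 8 = 0.1188%
Σ(r − r̄)² = (0.58 − 0.1188)² + (-0.06 − 0.1188)² + (2.21 − 0.1188)² + … = 6.8505
σ = √[6.8505 / 8] = 0.9254%
VaR = −(r̄ − z·σ) = −(0.1188 − 1.282 × 0.9254) = −(-1.0676) = 1.0676%

1.07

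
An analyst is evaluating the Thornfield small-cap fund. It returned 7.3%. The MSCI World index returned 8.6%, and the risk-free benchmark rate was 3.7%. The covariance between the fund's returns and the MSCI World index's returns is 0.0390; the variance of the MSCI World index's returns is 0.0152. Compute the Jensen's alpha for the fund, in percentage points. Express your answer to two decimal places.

β = Cov / Var = 0.0390 / 0.0152 = 2.5658
E[R] = Rf + β(Rm − Rf) = 3.7% + 2.5658 × (8.6% − 3.7%) = 16.2724%
α = Rp − E[R] = 7.3% − 16.2724% = -8.9724

-8.97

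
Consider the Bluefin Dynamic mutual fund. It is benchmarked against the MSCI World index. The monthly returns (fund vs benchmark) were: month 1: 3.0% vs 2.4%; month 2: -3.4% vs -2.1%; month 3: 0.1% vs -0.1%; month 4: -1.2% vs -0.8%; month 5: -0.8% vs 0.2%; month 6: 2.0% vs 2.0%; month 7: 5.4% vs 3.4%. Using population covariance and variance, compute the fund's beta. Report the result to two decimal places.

r̄p = 0.7286%,  r̄m = 0.7143%
Cov = Σ(rp − r̄p)(rm − r̄m) / 7 = 4.8353
Var(rm) = Σ(rm − r̄m)² / 7 = 3.2641
β = Cov / Var = 4.8353 / 3.2641 = 1.4814

1.48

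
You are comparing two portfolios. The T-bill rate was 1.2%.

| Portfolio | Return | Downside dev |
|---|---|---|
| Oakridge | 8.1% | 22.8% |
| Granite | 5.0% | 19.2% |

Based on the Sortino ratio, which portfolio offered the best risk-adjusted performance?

Oakridge

Oakridge: Sortino ratio = (8.1% − 1.2%) / 22.8% = 0.303
Granite: Sortino ratio = (5.0% − 1.2%) / 19.2% = 0.198
Highest: Oakridge (0.303).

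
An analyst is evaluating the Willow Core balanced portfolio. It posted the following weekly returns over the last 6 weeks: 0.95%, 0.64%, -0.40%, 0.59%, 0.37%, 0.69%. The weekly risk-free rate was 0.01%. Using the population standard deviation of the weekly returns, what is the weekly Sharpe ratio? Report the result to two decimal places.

Mean return r̄ = 2.840 / 6 = 0.4733%
Population std dev = √[1.0889 / 6] = 0.4260%
Sharpe = (r̄ − rf) / σ = (0.4733 − 0.01) / 0.4260 = 0.4633 / 0.4260 = 1.0876

1.09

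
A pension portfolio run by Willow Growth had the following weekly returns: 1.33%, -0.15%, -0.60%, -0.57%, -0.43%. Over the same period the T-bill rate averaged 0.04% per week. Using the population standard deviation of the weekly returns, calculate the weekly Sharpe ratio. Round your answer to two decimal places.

-0.17

r̄ = (1.33 − 0.15 − 0.6 − 0.57 − 0.43) / 5 = -0.420 / 5 = -0.0840%
Σ(r − r̄)² = (1.33 − (-0.0840))² + (-0.15 − (-0.0840))² + (-0.6 − (-0.0840))² + … = 2.6259
σ = √[2.6259 / 5] = 0.7247%
Sharpe = (r̄ − rf) / σ = (-0.0840 − 0.04) / 0.7247 = -0.1240 / 0.7247 = -0.1711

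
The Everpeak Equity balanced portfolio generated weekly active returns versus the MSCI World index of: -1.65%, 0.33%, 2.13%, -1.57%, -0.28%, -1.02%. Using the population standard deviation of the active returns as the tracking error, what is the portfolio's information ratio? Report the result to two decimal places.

-0.26

Mean return r̄ = -2.060 / 6 = -0.3433%
Population σ = √[Σ(r − r̄)² / 6] = √[10.2447 / 6] = √1.7075 = 1.3067%
IR = r̄ / tracking error = -0.3433 / 1.3067 = -0.2627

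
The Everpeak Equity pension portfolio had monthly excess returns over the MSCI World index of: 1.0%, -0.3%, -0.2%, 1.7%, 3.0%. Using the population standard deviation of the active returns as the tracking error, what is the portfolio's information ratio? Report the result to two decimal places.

r̄ = (1 − 0.3 − 0.2 + 1.7 + 3) / 5 = 5.20 / 5 = 1.0400%
Population σ = √[Σ(r − r̄)² / 5] = √[7.6120 / 5] = √1.5224 = 1.2339%
IR = r̄ / tracking error = 1.0400 / 1.2339 = 0.8429

0.84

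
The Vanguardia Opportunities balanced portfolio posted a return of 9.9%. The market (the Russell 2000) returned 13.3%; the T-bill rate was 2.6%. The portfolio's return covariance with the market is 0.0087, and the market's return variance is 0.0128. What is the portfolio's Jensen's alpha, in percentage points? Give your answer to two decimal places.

β = Cov / Var = 0.0087 / 0.0128 = 0.6797
E[R] = Rf + β(Rm − Rf) = 2.6% + 0.6797 × (13.3% − 2.6%) = 9.8728%
α = Rp − E[R] = 9.9% − 9.8728% = 0.0272

0.03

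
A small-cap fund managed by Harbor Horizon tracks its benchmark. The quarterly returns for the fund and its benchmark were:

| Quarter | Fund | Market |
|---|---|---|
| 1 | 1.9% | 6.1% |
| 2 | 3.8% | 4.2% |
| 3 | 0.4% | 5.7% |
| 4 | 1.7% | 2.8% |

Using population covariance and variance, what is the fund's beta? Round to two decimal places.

-0.30

r̄p = 1.9500%,  r̄m = 4.7000%
Cov = Σ(rp − r̄p)(rm − r̄m) / 4 = -0.5175
Var(rm) = Σ(rm − r̄m)² / 4 = 1.7050
β = Cov / Var = -0.5175 / 1.7050 = -0.3035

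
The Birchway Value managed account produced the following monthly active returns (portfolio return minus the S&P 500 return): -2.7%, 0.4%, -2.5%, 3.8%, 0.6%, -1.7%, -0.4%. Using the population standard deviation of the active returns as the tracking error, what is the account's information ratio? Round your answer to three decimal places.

-0.171

r̄ = (-2.7 + 0.4 − 2.5 + 3.8 + 0.6 − 1.7 − 0.4) / 7 = -2.50 / 7 = -0.3571%
Σ(r − r̄)² = (-2.7 − (-0.3571))² + (0.4 − (-0.3571))² + (-2.5 − (-0.3571))² + … = 30.6571
σ = √[30.6571 / 7] = 2.0927%
IR = r̄ / tracking error = -0.3571 / 2.0927 = -0.1706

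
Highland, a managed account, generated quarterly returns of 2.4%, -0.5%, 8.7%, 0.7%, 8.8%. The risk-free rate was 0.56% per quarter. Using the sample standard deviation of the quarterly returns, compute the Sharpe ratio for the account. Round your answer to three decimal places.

0.779

r̄ = (2.4 − 0.5 + 8.7 + 0.7 + 8.8) / 5 = 4.0200%
Σ(r − r̄)² = (2.4 − 4.0200)² + (-0.5 − 4.0200)² + (8.7 − 4.0200)² + … = 78.8280
sample σ = √(78.8280 / 4) = √19.7070 = 4.4393%
Sharpe = (r̄ − rf) / σ = (4.0200 − 0.56) / 4.4393 = 3.4600 / 4.4393 = 0.7794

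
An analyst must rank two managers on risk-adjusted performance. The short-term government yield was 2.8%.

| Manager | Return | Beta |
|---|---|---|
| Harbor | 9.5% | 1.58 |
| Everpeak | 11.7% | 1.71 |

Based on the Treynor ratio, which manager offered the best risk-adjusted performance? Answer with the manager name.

Harbor: Treynor = (9.5% − 2.8%) / 1.58 = 4.241
Everpeak: Treynor = (11.7% − 2.8%) / 1.71 = 5.205
Highest: Everpeak (5.205).

Everpeak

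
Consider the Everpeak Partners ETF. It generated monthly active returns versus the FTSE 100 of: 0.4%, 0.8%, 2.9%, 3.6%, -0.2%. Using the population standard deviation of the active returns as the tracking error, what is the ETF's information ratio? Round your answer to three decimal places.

r̄ = (0.4 + 0.8 + 2.9 + 3.6 − 0.2) / 5 = 1.5000%
Σ(r − r̄)² = 10.9600; population σ = √(10.9600/5) = 1.4805%
IR = r̄ / tracking error = 1.5000 / 1.4805 = 1.0132

1.013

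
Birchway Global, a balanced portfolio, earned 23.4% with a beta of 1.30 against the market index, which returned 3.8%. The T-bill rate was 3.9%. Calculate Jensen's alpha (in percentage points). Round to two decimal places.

19.63

CAPM expected return = Rf + β(Rm − Rf) = 3.9% + 1.30 × (3.8% − 3.9%) = 3.9 + 1.30 × -0.10 = 3.7700%
Jensen's α = Rp − E[R] = 23.4% − 3.7700% = 19.6300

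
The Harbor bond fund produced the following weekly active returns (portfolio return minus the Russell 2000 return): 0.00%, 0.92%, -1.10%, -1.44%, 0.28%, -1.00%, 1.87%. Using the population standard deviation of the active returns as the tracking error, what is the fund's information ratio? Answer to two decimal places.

Mean return r̄ = -0.470 / 7 = -0.0671%
Population std dev = √[8.6737 / 7] = 1.1131%
IR = r̄ / tracking error = -0.0671 / 1.1131 = -0.0603

-0.06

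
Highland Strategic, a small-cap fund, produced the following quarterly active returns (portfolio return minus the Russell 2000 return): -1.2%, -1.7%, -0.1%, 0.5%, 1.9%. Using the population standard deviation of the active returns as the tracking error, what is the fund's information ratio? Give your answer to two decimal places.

r̄ = (-1.2 − 1.7 − 0.1 + 0.5 + 1.9) / 5 = -0.1200%
Population std dev = √[8.1280 / 5] = 1.2750%
IR = r̄ / tracking error = -0.1200 / 1.2750 = -0.0941

-0.09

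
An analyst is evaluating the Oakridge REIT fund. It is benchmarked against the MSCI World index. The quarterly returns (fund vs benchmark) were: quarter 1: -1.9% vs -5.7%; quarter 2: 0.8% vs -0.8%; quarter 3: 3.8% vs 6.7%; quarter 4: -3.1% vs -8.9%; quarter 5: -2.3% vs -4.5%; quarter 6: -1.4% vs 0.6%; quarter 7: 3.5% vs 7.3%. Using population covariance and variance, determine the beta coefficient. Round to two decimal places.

0.43

r̄p = -0.0857%,  r̄m = -0.7571%
Cov = Σ(rp − r̄p)(rm − r̄m) / 7 = 13.9780
Var(rm) = Σ(rm − r̄m)² / 7 = 32.4453
β = Cov / Var = 13.9780 / 32.4453 = 0.4308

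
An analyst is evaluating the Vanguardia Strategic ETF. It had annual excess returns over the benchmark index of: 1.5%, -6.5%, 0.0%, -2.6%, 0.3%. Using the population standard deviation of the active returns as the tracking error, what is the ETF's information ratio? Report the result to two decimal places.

Mean return μ = -7.30 / 5 = -1.4600%
Population σ = √[Σ(r − μ)² / 5] = √[40.6920 / 5] = √8.1384 = 2.8528%
IR = μ / tracking error = -1.4600 / 2.8528 = -0.5118

-0.51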